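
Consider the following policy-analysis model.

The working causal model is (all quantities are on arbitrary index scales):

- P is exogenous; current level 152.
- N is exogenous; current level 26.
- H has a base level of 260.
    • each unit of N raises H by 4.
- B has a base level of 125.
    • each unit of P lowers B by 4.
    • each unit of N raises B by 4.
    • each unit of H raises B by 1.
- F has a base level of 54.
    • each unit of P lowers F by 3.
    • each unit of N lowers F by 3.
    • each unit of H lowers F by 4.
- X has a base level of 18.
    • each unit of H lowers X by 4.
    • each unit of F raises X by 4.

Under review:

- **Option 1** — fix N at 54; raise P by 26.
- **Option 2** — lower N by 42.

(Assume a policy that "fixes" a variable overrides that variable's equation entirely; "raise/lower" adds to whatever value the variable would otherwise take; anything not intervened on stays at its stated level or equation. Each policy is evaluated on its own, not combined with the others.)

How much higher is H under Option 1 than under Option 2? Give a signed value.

280

Option 1 (N := 54, P + 26):
  N = 54
  H = 260 + 4·54 = 476
Option 2 (N − 42):
  N = 26 − 42 = -16
  H = 260 + 4·(-16) = 196
H: 476 − 196 = 280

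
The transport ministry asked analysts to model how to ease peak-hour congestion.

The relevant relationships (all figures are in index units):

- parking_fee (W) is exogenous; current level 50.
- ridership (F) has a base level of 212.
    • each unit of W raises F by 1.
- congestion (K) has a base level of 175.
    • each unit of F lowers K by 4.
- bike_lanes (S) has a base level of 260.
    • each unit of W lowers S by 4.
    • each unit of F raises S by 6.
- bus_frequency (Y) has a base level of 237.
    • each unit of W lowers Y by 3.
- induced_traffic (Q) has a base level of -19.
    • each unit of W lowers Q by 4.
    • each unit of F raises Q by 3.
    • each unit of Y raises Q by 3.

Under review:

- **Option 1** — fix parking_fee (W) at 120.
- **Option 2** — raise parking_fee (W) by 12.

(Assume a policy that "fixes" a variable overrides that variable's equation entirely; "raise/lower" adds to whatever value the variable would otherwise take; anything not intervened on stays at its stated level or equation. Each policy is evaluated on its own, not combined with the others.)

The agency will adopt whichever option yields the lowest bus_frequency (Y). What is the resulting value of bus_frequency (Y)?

Option 1 (W := 120):
  W = 120
  Y = 237 − 3·120 = -123
Option 2 (W + 12):
  W = 50 + 12 = 62
  Y = 237 − 3·62 = 51
Comparing — Option 1: Y=-123, Option 2: Y=51. Lowest is -123 (Option 1).

-123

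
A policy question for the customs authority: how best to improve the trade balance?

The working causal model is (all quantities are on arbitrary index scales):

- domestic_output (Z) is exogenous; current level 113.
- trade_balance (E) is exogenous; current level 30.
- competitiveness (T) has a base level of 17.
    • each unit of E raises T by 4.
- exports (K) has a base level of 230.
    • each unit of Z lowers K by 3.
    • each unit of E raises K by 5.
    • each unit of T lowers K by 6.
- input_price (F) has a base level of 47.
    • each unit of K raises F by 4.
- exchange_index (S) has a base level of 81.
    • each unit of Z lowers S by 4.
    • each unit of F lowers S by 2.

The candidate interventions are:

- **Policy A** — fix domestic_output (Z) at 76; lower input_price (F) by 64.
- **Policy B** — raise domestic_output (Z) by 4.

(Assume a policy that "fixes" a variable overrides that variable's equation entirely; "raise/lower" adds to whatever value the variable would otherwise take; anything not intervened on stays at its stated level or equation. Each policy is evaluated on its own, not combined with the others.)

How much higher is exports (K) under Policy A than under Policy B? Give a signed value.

Policy A (Z := 76, F − 64):
  Z = 76
  E = 30
  T = 17 + 4·30 = 137
  K = 230 − 3·76 + 5·30 − 6·137 = -670
Policy B (Z + 4):
  Z = 113 + 4 = 117
  E = 30
  T = 17 + 4·30 = 137
  K = 230 − 3·117 + 5·30 − 6·137 = -793
K: -670 − (-793) = 123

123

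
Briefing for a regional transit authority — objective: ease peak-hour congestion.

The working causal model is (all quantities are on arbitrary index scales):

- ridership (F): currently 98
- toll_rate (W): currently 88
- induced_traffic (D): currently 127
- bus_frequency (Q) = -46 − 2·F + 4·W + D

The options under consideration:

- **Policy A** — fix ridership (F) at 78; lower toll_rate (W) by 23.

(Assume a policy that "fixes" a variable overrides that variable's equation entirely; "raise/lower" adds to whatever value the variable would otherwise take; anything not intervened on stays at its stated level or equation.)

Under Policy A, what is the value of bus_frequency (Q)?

Policy A (F := 78, W − 23):
  F = 78
  W = 88 − 23 = 65
  D = 127
  Q = -46 − 2·78 + 4·65 + 127 = 185

185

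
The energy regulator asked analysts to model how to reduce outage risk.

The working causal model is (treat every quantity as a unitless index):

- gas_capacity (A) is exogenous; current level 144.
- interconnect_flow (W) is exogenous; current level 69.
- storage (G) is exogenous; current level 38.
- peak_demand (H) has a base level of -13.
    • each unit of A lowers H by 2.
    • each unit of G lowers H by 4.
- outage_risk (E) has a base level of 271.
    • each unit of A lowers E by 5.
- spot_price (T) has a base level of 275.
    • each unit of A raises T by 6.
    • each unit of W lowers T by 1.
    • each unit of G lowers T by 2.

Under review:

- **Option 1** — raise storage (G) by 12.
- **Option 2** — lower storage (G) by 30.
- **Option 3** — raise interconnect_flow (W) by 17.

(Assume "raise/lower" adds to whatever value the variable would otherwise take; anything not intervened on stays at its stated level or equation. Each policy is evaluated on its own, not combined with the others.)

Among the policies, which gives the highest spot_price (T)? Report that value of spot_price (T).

1054

Option 1 (G + 12):
  A = 144
  W = 69
  G = 38 + 12 = 50
  T = 275 + 6·144 − 69 − 2·50 = 970
Option 2 (G − 30):
  A = 144
  W = 69
  G = 38 − 30 = 8
  T = 275 + 6·144 − 69 − 2·8 = 1054
Option 3 (W + 17):
  A = 144
  W = 69 + 17 = 86
  G = 38
  T = 275 + 6·144 − 86 − 2·38 = 977
Comparing — Option 1: T=970, Option 2: T=1054, Option 3: T=977. Highest is 1054 (Option 2).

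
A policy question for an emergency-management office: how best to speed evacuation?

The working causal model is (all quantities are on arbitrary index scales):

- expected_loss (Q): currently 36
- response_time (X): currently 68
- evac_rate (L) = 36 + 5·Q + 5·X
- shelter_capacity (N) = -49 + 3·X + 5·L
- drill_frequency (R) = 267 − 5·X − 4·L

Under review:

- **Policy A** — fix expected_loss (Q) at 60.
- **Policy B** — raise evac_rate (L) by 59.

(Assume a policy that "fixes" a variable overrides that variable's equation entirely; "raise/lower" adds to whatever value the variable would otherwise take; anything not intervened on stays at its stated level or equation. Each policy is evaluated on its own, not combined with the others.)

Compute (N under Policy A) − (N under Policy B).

Policy A (Q := 60):
  Q = 60
  X = 68
  L = 36 + 5·60 + 5·68 = 676
  N = -49 + 3·68 + 5·676 = 3535
Policy B (L + 59):
  Q = 36
  X = 68
  L = 36 + 5·36 + 5·68 (+59 from intervention) = 615
  N = -49 + 3·68 + 5·615 = 3230
N: 3535 − 3230 = 305

305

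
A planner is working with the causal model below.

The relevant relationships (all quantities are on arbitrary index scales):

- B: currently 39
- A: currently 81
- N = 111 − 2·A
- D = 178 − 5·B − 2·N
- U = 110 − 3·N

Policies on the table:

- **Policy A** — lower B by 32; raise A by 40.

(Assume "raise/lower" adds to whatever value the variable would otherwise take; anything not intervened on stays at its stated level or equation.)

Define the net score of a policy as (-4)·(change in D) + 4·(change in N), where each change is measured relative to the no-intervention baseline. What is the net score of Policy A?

Baseline:
  B = 39
  A = 81
  N = 111 − 2·81 = -51
  D = 178 − 5·39 − 2·(-51) = 85
Policy A (B − 32, A + 40):
  B = 39 − 32 = 7
  A = 81 + 40 = 121
  N = 111 − 2·121 = -131
  D = 178 − 5·7 − 2·(-131) = 405
ΔD = 405 − 85 = 320; ΔN = -131 − (-51) = -80
Score = (-4)·320 + 4·(-80) = -1600

-1600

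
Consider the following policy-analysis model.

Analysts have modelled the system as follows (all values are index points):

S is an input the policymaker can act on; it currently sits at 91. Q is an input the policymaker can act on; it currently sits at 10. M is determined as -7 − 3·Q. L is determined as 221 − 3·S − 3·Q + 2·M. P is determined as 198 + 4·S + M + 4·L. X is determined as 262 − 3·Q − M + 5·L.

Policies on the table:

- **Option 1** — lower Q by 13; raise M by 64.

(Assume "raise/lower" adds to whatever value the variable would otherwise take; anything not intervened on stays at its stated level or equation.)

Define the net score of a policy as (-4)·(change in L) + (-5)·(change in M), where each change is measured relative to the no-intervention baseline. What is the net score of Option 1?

-1495

Baseline:
  S = 91
  Q = 10
  M = -7 − 3·10 = -37
  L = 221 − 3·91 − 3·10 + 2·(-37) = -156
Option 1 (Q − 13, M + 64):
  S = 91
  Q = 10 − 13 = -3
  M = -7 − 3·(-3) (+64 from intervention) = 66
  L = 221 − 3·91 − 3·(-3) + 2·66 = 89
ΔL = 89 − (-156) = 245; ΔM = 66 − (-37) = 103
Score = (-4)·245 + (-5)·103 = -1495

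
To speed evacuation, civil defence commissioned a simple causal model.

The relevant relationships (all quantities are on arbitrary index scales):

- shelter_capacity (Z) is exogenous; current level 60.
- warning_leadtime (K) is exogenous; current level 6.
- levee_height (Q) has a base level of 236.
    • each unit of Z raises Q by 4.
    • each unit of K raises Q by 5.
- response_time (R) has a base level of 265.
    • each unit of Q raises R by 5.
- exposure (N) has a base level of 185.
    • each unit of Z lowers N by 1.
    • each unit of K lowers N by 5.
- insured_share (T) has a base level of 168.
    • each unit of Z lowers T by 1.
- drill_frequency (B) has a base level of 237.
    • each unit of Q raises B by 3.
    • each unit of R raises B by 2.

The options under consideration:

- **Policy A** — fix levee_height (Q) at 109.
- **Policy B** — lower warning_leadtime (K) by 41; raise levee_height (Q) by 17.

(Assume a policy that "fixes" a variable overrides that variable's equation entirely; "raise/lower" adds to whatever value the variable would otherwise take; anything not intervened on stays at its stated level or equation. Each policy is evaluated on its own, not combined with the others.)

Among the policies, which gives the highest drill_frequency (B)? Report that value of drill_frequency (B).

4901

Policy A (Q := 109):
  Z = 60
  K = 6
  Q = 109
  R = 265 + 5·109 = 810
  B = 237 + 3·109 + 2·810 = 2184
Policy B (K − 41, Q + 17):
  Z = 60
  K = 6 − 41 = -35
  Q = 236 + 4·60 + 5·(-35) (+17 from intervention) = 318
  R = 265 + 5·318 = 1855
  B = 237 + 3·318 + 2·1855 = 4901
Comparing — Policy A: B=2184, Policy B: B=4901. Highest is 4901 (Policy B).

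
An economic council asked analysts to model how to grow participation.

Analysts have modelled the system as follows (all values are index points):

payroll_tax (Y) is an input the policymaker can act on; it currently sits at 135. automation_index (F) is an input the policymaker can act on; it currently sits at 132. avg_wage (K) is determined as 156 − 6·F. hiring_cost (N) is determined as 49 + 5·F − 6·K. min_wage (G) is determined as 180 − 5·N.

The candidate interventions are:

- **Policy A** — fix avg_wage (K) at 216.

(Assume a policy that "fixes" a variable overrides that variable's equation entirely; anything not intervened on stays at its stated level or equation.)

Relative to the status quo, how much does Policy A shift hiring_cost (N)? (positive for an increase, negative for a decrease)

Baseline:
  F = 132
  K = 156 − 6·132 = -636
  N = 49 + 5·132 − 6·(-636) = 4525
Policy A (K := 216):
  F = 132
  K = 216
  N = 49 + 5·132 − 6·216 = -587
Change in N: -587 − 4525 = -5112

-5112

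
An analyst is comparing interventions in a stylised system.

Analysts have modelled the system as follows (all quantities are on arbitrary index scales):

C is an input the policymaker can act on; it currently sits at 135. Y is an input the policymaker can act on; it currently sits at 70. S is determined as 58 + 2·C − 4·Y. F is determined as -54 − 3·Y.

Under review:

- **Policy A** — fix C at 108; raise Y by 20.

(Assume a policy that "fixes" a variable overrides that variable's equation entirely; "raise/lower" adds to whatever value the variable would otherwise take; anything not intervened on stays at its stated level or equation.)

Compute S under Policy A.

-86

Policy A (C := 108, Y + 20):
  C = 108
  Y = 70 + 20 = 90
  S = 58 + 2·108 − 4·90 = -86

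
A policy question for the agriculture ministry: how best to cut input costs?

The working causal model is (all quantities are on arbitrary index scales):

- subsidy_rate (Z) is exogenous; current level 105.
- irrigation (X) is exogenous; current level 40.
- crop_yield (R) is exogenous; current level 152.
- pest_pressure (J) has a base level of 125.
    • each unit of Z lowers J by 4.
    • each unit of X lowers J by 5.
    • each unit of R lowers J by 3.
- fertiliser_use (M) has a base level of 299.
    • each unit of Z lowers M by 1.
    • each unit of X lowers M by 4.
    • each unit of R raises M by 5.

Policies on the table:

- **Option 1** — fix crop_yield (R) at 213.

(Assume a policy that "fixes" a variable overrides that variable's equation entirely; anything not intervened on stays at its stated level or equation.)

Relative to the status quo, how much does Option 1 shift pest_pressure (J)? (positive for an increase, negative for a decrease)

-183

Baseline:
  Z = 105
  X = 40
  R = 152
  J = 125 − 4·105 − 5·40 − 3·152 = -951
Option 1 (R := 213):
  Z = 105
  X = 40
  R = 213
  J = 125 − 4·105 − 5·40 − 3·213 = -1134
Change in J: -1134 − (-951) = -183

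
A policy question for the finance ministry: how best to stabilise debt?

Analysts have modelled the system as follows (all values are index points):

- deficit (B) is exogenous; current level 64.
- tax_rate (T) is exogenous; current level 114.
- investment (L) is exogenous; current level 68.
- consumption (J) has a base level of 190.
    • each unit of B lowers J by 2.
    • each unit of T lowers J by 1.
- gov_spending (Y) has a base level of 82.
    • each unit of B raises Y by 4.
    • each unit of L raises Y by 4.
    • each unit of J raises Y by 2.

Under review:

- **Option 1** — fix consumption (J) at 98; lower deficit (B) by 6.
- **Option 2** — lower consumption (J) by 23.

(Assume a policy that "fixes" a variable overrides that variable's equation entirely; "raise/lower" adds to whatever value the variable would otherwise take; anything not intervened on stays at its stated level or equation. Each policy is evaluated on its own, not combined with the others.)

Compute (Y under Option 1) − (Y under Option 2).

322

Option 1 (J := 98, B − 6):
  B = 64 − 6 = 58
  T = 114
  L = 68
  J = 98
  Y = 82 + 4·58 + 4·68 + 2·98 = 782
Option 2 (J − 23):
  B = 64
  T = 114
  L = 68
  J = 190 − 2·64 − 114 (−23 from intervention) = -75
  Y = 82 + 4·64 + 4·68 + 2·(-75) = 460
Y: 782 − 460 = 322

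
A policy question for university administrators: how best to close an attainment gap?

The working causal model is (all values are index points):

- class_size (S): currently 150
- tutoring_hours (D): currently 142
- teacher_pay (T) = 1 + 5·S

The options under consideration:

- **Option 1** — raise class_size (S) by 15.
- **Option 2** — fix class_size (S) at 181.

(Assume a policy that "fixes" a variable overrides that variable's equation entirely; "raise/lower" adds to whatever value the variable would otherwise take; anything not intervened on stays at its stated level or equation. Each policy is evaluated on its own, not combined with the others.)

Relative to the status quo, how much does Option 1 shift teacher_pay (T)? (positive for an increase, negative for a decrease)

Baseline:
  S = 150
  T = 1 + 5·150 = 751
Option 1 (S + 15):
  S = 150 + 15 = 165
  T = 1 + 5·165 = 826
Change in T: 826 − 751 = 75

75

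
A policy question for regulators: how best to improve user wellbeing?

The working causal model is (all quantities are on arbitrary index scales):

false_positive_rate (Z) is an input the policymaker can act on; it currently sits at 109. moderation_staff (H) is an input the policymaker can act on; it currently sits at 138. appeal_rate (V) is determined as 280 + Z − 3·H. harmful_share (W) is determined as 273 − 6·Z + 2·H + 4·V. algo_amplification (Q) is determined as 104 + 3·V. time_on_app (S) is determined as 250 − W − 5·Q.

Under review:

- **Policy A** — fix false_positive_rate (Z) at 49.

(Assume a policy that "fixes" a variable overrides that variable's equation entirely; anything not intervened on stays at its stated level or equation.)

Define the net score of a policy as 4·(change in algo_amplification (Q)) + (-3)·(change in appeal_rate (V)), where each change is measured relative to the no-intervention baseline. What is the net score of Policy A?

-540

Baseline:
  Z = 109
  H = 138
  V = 280 + 109 − 3·138 = -25
  Q = 104 + 3·(-25) = 29
Policy A (Z := 49):
  Z = 49
  H = 138
  V = 280 + 49 − 3·138 = -85
  Q = 104 + 3·(-85) = -151
ΔQ = -151 − 29 = -180; ΔV = -85 − (-25) = -60
Score = 4·(-180) + (-3)·(-60) = -540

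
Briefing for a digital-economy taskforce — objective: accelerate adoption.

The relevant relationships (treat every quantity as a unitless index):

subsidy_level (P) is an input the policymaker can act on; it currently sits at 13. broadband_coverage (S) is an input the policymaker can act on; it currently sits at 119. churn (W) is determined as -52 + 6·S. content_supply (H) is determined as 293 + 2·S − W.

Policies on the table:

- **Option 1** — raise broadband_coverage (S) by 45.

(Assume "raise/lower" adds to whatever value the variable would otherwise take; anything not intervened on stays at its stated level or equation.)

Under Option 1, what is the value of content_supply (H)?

Option 1 (S + 45):
  S = 119 + 45 = 164
  W = -52 + 6·164 = 932
  H = 293 + 2·164 − 932 = -311

-311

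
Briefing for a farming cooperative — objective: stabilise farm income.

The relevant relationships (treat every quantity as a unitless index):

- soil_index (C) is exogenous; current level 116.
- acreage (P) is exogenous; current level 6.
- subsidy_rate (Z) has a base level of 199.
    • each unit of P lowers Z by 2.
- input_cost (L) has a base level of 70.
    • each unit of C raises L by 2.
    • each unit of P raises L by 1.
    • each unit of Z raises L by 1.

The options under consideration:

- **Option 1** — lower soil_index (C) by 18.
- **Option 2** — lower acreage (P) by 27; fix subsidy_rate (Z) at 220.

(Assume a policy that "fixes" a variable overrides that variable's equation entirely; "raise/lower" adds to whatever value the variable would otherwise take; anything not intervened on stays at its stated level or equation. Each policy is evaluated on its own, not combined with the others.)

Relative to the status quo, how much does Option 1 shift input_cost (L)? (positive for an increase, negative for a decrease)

Baseline:
  C = 116
  P = 6
  Z = 199 − 2·6 = 187
  L = 70 + 2·116 + 6 + 187 = 495
Option 1 (C − 18):
  C = 116 − 18 = 98
  P = 6
  Z = 199 − 2·6 = 187
  L = 70 + 2·98 + 6 + 187 = 459
Change in L: 459 − 495 = -36

-36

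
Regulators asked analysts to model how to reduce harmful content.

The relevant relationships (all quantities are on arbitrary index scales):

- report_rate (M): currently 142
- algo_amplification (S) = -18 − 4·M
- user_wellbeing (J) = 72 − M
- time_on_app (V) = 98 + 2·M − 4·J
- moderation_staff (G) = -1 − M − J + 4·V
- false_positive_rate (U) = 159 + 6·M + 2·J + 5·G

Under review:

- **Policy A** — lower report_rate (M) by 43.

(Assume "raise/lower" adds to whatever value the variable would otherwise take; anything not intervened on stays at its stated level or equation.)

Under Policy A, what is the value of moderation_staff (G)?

Policy A (M − 43):
  M = 142 − 43 = 99
  J = 72 − 99 = -27
  V = 98 + 2·99 − 4·(-27) = 404
  G = -1 − 99 − (-27) + 4·404 = 1543

1543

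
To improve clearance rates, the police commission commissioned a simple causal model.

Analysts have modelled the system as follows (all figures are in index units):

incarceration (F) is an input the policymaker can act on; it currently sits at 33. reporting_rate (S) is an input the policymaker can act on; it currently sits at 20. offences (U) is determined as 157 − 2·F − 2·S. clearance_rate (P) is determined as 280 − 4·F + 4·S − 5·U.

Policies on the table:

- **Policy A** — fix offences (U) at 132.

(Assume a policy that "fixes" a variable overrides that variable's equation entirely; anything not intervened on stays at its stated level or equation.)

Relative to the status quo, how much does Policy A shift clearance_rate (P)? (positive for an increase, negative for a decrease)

Baseline:
  F = 33
  S = 20
  U = 157 − 2·33 − 2·20 = 51
  P = 280 − 4·33 + 4·20 − 5·51 = -27
Policy A (U := 132):
  F = 33
  S = 20
  U = 132
  P = 280 − 4·33 + 4·20 − 5·132 = -432
Change in P: -432 − (-27) = -405

-405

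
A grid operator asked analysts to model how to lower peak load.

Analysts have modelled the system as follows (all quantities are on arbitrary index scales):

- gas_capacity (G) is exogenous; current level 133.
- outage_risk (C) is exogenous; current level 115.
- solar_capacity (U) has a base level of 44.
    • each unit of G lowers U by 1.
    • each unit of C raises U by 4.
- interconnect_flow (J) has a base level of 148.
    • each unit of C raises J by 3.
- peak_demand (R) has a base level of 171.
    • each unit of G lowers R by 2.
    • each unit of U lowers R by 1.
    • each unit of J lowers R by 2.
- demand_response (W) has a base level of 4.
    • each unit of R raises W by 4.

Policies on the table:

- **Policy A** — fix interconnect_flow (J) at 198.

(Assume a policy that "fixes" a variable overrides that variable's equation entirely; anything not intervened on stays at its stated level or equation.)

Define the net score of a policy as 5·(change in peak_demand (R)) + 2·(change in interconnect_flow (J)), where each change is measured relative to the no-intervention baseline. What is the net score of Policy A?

Baseline:
  G = 133
  C = 115
  U = 44 − 133 + 4·115 = 371
  J = 148 + 3·115 = 493
  R = 171 − 2·133 − 371 − 2·493 = -1452
Policy A (J := 198):
  G = 133
  C = 115
  U = 44 − 133 + 4·115 = 371
  J = 198
  R = 171 − 2·133 − 371 − 2·198 = -862
ΔR = -862 − (-1452) = 590; ΔJ = 198 − 493 = -295
Score = 5·590 + 2·(-295) = 2360

2360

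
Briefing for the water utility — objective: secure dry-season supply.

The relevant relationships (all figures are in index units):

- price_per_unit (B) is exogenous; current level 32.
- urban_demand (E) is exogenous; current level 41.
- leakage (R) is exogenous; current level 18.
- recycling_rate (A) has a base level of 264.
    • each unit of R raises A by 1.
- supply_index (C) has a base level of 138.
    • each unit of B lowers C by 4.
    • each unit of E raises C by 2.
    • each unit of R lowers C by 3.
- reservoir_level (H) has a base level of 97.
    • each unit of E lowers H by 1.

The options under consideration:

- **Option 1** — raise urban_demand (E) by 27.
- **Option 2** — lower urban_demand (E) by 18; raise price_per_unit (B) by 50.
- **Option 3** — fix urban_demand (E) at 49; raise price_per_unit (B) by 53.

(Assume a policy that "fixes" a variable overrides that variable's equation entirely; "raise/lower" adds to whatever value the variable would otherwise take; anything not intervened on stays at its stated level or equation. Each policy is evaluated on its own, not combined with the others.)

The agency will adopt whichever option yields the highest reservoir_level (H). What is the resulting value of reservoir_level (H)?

74

Option 1 (E + 27):
  E = 41 + 27 = 68
  H = 97 − 68 = 29
Option 2 (E − 18, B + 50):
  E = 41 − 18 = 23
  H = 97 − 23 = 74
Option 3 (E := 49, B + 53):
  E = 49
  H = 97 − 49 = 48
Comparing — Option 1: H=29, Option 2: H=74, Option 3: H=48. Highest is 74 (Option 2).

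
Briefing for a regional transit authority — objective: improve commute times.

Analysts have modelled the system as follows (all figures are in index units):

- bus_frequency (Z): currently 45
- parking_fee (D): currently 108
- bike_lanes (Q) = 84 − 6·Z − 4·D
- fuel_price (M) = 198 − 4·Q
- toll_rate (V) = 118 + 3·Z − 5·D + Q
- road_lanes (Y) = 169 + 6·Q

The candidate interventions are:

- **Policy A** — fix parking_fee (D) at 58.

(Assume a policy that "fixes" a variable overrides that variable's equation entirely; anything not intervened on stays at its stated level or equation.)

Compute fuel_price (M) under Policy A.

1870

Policy A (D := 58):
  Z = 45
  D = 58
  Q = 84 − 6·45 − 4·58 = -418
  M = 198 − 4·(-418) = 1870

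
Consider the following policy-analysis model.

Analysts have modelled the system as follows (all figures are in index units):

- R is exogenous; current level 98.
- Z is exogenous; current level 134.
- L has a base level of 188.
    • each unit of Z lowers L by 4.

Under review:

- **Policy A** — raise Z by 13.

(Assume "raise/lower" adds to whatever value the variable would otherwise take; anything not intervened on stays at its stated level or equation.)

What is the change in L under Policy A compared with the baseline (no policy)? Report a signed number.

-52

Baseline:
  Z = 134
  L = 188 − 4·134 = -348
Policy A (Z + 13):
  Z = 134 + 13 = 147
  L = 188 − 4·147 = -400
Change in L: -400 − (-348) = -52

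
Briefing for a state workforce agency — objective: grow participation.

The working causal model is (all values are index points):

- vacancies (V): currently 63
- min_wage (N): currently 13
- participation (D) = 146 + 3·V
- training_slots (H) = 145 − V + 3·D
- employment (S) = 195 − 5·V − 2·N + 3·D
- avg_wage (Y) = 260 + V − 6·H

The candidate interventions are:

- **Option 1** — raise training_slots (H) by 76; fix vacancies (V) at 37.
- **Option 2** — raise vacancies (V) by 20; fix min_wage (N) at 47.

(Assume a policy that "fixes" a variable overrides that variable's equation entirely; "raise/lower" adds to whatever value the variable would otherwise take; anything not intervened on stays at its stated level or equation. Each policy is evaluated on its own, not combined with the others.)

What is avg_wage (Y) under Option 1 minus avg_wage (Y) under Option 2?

Option 1 (H + 76, V := 37):
  V = 37
  D = 146 + 3·37 = 257
  H = 145 − 37 + 3·257 (+76 from intervention) = 955
  Y = 260 + 37 − 6·955 = -5433
Option 2 (V + 20, N := 47):
  V = 63 + 20 = 83
  D = 146 + 3·83 = 395
  H = 145 − 83 + 3·395 = 1247
  Y = 260 + 83 − 6·1247 = -7139
Y: -5433 − (-7139) = 1706

1706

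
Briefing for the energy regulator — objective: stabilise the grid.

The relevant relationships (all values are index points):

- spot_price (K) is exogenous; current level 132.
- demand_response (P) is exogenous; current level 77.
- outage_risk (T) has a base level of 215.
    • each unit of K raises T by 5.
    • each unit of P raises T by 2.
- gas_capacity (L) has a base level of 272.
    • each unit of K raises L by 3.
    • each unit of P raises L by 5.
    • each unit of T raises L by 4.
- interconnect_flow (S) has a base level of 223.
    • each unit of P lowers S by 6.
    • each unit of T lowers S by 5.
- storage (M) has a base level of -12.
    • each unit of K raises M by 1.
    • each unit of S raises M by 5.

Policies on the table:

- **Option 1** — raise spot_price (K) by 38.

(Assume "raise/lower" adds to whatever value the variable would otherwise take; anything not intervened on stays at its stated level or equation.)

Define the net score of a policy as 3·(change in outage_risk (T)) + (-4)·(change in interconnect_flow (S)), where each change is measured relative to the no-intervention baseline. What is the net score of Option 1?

Baseline:
  K = 132
  P = 77
  T = 215 + 5·132 + 2·77 = 1029
  S = 223 − 6·77 − 5·1029 = -5384
Option 1 (K + 38):
  K = 132 + 38 = 170
  P = 77
  T = 215 + 5·170 + 2·77 = 1219
  S = 223 − 6·77 − 5·1219 = -6334
ΔT = 1219 − 1029 = 190; ΔS = -6334 − (-5384) = -950
Score = 3·190 + (-4)·(-950) = 4370

4370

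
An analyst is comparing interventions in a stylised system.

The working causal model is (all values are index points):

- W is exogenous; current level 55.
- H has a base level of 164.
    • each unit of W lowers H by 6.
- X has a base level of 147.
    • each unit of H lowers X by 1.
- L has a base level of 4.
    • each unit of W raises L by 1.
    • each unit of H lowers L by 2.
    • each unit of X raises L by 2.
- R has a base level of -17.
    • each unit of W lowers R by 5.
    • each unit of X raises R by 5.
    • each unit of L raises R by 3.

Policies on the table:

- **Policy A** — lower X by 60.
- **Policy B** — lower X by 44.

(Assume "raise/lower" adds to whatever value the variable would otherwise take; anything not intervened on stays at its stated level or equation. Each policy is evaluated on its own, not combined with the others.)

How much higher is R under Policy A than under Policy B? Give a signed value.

-176

Policy A (X − 60):
  W = 55
  H = 164 − 6·55 = -166
  X = 147 − (-166) (−60 from intervention) = 253
  L = 4 + 55 − 2·(-166) + 2·253 = 897
  R = -17 − 5·55 + 5·253 + 3·897 = 3664
Policy B (X − 44):
  W = 55
  H = 164 − 6·55 = -166
  X = 147 − (-166) (−44 from intervention) = 269
  L = 4 + 55 − 2·(-166) + 2·269 = 929
  R = -17 − 5·55 + 5·269 + 3·929 = 3840
R: 3664 − 3840 = -176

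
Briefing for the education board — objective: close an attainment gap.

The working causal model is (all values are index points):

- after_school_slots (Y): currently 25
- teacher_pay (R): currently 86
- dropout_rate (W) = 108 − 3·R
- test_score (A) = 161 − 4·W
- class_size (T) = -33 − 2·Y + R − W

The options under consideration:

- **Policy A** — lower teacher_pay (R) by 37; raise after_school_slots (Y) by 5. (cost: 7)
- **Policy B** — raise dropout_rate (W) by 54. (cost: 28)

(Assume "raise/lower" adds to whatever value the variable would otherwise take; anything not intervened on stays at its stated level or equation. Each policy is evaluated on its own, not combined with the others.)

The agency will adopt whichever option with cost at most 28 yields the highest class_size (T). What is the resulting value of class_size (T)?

99

Policy A (R − 37, Y + 5):
  Y = 25 + 5 = 30
  R = 86 − 37 = 49
  W = 108 − 3·49 = -39
  T = -33 − 2·30 + 49 − (-39) = -5
Policy B (W + 54):
  Y = 25
  R = 86
  W = 108 − 3·86 (+54 from intervention) = -96
  T = -33 − 2·25 + 86 − (-96) = 99
Comparing — Policy A: T=-5, Policy B: T=99. Highest is 99 (Policy B).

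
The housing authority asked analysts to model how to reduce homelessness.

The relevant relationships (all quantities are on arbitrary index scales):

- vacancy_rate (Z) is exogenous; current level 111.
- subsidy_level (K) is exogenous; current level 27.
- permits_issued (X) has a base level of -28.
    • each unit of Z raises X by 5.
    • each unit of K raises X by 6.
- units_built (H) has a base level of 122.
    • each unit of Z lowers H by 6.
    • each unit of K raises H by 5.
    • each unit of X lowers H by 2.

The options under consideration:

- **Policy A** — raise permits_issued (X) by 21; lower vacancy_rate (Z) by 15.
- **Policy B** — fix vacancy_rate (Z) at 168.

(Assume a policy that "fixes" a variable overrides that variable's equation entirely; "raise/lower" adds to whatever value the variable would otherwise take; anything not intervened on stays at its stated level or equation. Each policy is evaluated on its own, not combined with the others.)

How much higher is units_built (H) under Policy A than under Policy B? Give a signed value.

1110

Policy A (X + 21, Z − 15):
  Z = 111 − 15 = 96
  K = 27
  X = -28 + 5·96 + 6·27 (+21 from intervention) = 635
  H = 122 − 6·96 + 5·27 − 2·635 = -1589
Policy B (Z := 168):
  Z = 168
  K = 27
  X = -28 + 5·168 + 6·27 = 974
  H = 122 − 6·168 + 5·27 − 2·974 = -2699
H: -1589 − (-2699) = 1110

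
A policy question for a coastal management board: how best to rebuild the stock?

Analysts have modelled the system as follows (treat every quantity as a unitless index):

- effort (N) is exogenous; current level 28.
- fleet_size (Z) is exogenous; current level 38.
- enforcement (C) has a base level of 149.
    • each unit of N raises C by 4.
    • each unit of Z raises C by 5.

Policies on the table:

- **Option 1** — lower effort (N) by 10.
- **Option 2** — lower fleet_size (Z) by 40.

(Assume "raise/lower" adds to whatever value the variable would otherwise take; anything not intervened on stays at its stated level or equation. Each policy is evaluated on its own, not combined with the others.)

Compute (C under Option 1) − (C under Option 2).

Option 1 (N − 10):
  N = 28 − 10 = 18
  Z = 38
  C = 149 + 4·18 + 5·38 = 411
Option 2 (Z − 40):
  N = 28
  Z = 38 − 40 = -2
  C = 149 + 4·28 + 5·(-2) = 251
C: 411 − 251 = 160

160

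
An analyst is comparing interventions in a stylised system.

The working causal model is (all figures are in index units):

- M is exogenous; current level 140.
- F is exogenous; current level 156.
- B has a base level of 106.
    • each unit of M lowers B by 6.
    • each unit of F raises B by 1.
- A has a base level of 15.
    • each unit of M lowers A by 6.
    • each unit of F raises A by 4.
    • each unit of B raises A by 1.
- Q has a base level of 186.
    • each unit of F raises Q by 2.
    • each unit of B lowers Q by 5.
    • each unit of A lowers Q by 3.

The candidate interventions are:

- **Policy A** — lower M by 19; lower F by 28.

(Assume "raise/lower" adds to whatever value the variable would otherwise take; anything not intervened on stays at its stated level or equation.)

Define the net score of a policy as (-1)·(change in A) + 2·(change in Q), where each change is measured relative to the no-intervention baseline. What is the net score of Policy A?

-1588

Baseline:
  M = 140
  F = 156
  B = 106 − 6·140 + 156 = -578
  A = 15 − 6·140 + 4·156 + (-578) = -779
  Q = 186 + 2·156 − 5·(-578) − 3·(-779) = 5725
Policy A (M − 19, F − 28):
  M = 140 − 19 = 121
  F = 156 − 28 = 128
  B = 106 − 6·121 + 128 = -492
  A = 15 − 6·121 + 4·128 + (-492) = -691
  Q = 186 + 2·128 − 5·(-492) − 3·(-691) = 4975
ΔA = -691 − (-779) = 88; ΔQ = 4975 − 5725 = -750
Score = (-1)·88 + 2·(-750) = -1588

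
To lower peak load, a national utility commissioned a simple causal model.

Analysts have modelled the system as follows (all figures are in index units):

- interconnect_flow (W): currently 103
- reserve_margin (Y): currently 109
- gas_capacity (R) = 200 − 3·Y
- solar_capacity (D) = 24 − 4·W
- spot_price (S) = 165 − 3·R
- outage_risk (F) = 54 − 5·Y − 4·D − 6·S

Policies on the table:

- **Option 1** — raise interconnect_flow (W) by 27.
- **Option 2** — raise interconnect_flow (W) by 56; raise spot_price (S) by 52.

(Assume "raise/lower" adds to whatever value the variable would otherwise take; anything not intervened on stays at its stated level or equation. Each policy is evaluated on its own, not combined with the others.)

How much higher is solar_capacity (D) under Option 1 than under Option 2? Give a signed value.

116

Option 1 (W + 27):
  W = 103 + 27 = 130
  D = 24 − 4·130 = -496
Option 2 (W + 56, S + 52):
  W = 103 + 56 = 159
  D = 24 − 4·159 = -612
D: -496 − (-612) = 116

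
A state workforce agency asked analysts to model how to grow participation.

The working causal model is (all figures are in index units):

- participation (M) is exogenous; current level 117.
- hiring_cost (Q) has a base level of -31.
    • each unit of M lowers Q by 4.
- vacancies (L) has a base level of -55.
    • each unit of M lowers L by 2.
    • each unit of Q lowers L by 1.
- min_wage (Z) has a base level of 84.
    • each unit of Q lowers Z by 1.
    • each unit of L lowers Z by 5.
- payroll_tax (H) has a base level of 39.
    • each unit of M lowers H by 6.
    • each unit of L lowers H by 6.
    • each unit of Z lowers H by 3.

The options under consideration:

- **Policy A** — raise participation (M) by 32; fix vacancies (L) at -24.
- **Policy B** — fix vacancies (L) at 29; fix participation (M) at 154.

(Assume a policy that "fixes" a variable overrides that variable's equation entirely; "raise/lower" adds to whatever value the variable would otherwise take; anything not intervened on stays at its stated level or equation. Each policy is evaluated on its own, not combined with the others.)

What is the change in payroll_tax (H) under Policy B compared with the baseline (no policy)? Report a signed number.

-2295

Baseline:
  M = 117
  Q = -31 − 4·117 = -499
  L = -55 − 2·117 − (-499) = 210
  Z = 84 − (-499) − 5·210 = -467
  H = 39 − 6·117 − 6·210 − 3·(-467) = -522
Policy B (L := 29, M := 154):
  M = 154
  Q = -31 − 4·154 = -647
  L = 29
  Z = 84 − (-647) − 5·29 = 586
  H = 39 − 6·154 − 6·29 − 3·586 = -2817
Change in H: -2817 − (-522) = -2295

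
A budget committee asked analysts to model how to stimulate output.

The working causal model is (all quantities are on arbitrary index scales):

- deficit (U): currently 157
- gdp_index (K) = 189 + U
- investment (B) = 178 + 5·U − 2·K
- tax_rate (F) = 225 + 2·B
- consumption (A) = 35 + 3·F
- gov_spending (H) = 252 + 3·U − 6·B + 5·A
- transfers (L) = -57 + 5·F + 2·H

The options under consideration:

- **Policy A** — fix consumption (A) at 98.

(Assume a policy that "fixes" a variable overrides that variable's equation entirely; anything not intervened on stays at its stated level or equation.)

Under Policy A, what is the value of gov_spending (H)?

-413

Policy A (A := 98):
  U = 157
  K = 189 + 157 = 346
  B = 178 + 5·157 − 2·346 = 271
  F = 225 + 2·271 = 767
  A = 98
  H = 252 + 3·157 − 6·271 + 5·98 = -413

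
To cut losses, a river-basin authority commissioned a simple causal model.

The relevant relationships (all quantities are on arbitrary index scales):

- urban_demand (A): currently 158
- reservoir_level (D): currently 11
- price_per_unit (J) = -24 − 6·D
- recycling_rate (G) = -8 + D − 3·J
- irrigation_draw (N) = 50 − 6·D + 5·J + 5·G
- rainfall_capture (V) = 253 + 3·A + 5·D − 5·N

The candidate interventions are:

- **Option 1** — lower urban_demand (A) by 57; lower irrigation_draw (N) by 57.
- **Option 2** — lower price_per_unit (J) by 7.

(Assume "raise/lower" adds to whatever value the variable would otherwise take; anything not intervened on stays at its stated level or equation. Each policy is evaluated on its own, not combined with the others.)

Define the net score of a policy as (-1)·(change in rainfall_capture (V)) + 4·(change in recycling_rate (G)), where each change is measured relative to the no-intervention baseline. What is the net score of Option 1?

-114

Baseline:
  A = 158
  D = 11
  J = -24 − 6·11 = -90
  G = -8 + 11 − 3·(-90) = 273
  N = 50 − 6·11 + 5·(-90) + 5·273 = 899
  V = 253 + 3·158 + 5·11 − 5·899 = -3713
Option 1 (A − 57, N − 57):
  A = 158 − 57 = 101
  D = 11
  J = -24 − 6·11 = -90
  G = -8 + 11 − 3·(-90) = 273
  N = 50 − 6·11 + 5·(-90) + 5·273 (−57 from intervention) = 842
  V = 253 + 3·101 + 5·11 − 5·842 = -3599
ΔV = -3599 − (-3713) = 114; ΔG = 273 − 273 = 0
Score = (-1)·114 + 4·0 = -114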